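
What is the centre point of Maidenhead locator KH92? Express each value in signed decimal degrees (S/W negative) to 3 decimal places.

-17.500, 39.000

Field K=10, H=7: +10·20° lon, +7·10° lat → SW at lon 20°, lat -20°.
Square 9, 2: +9·2° lon, +2·1° lat → SW at lon 38°, lat -18°.
Cell spans 2° lon × 1° lat. Centre is SW corner plus half of each.
latitude -17.500, longitude 39.000.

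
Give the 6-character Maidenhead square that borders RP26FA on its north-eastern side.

Longitude subsquare f = 5; +1 → 6 = g.
Latitude subsquare a = 0; +1 → 1 = b.

RP26gb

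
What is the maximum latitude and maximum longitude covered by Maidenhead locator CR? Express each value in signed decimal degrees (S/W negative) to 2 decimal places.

90.00, -120.00

Field C=2, R=17: +2·20° lon, +17·10° lat → SW at lon -140°, lat 80°.
Cell spans 20° lon × 10° lat. NE corner is SW corner plus one full cell.
latitude 90.00, longitude -120.00.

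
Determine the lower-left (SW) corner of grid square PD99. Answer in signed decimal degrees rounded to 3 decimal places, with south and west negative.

Field P=15, D=3: +15·20° lon, +3·10° lat → SW at lon 120°, lat -60°.
Square 9, 9: +9·2° lon, +9·1° lat → SW at lon 138°, lat -51°.
latitude -51.000, longitude 138.000.

-51.000, 138.000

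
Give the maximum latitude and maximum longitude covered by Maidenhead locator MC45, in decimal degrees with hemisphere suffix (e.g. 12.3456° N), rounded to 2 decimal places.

Field M=12, C=2: +12·20° lon, +2·10° lat → SW at lon 60°, lat -70°.
Square 4, 5: +4·2° lon, +5·1° lat → SW at lon 68°, lat -65°.
Cell spans 2° lon × 1° lat. NE corner is SW corner plus one full cell.
latitude 64.00° S, longitude 70.00° E.

64.00° S, 70.00° E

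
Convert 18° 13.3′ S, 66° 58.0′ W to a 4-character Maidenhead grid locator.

Offset from 180°W / 90°S: lon 113.03°, lat 71.78°.
Field: lon ⌊113.03/20⌋ = 5 → F; lat ⌊71.78/10⌋ = 7 → H.
Square: lon ⌊13.03/2⌋ = 6; lat ⌊1.78/1⌋ = 1.

FH61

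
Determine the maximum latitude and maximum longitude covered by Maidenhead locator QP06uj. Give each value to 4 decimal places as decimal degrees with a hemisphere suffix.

Field Q=16, P=15: +16·20° lon, +15·10° lat → SW at lon 140°, lat 60°.
Square 0, 6: +0·2° lon, +6·1° lat → SW at lon 140°, lat 66°.
Subsquare u=20, j=9: +20·0.0833333° lon, +9·0.0416667° lat → SW at lon 141.667°, lat 66.375°.
Cell spans 0.0833333° lon × 0.0416667° lat. NE corner is SW corner plus one full cell.
latitude 66.4167° N, longitude 141.7500° E.

66.4167° N, 141.7500° E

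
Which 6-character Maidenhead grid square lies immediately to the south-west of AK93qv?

AK93pu

Longitude subsquare q = 16; −1 → 15 = p.
Latitude subsquare v = 21; −1 → 20 = u.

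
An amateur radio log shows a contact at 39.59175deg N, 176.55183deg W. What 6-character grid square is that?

AM19ro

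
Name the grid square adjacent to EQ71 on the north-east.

EQ82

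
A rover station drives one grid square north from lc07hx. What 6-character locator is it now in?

Latitude subsquare x = 23; +1 → 24, wraps to 0 = a, carry into square.
Latitude square 7; +1 → 8.
The longitude characters are unchanged.

LC08ha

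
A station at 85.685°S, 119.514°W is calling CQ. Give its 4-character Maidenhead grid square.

Offset from 180°W / 90°S: lon 60.49°, lat 4.31°.
Field: 60.49/20 → 3 → D, 4.31/10 → 0 → A; chars DA.
Square: 0.49/2 → 0, 4.31/1 → 4; chars 04.

DA04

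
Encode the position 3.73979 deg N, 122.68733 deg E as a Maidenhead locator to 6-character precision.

Shift to the Maidenhead origin (180°W, 90°S): lon 302.6873, lat 93.7398.
Field: 302.6873/20 → 15 → P, 93.7398/10 → 9 → J; chars PJ.
Square: 2.6873/2 → 1, 3.7398/1 → 3; chars 13.
Subsquare: 0.6873/0.0833333 → 8 → i, 0.7398/0.0416667 → 17 → r; chars ir.

PJ13ir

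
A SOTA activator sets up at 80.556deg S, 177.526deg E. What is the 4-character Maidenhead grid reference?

RA89

Add 180° to longitude and 90° to latitude: 357.53, 9.44.
Field: 357.53/20 → 17 → R, 9.44/10 → 0 → A; chars RA.
Square: 17.53/2 → 8, 9.44/1 → 9; chars 89.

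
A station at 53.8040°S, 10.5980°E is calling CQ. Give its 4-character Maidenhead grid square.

JD56

Shift to the Maidenhead origin (180°W, 90°S): lon 190.60, lat 36.20.
Field (20°×10°, letters A–R): 190.60/20 → 9 → J, 36.20/10 → 3 → D; chars JD.
Square (2°×1°, digits 0–9): 10.60/2 → 5, 6.20/1 → 6; chars 56.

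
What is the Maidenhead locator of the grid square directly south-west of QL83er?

Longitude subsquare e = 4; −1 → 3 = d.
Latitude subsquare r = 17; −1 → 16 = q.

QL83dq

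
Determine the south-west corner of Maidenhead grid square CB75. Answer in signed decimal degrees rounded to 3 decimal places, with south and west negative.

-75.000, -126.000

Field C=2, B=1: +2·20° lon, +1·10° lat → SW at lon -140°, lat -80°.
Square 7, 5: +7·2° lon, +5·1° lat → SW at lon -126°, lat -75°.
latitude -75.000, longitude -126.000.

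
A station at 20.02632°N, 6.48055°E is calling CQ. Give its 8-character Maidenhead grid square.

JL30fa76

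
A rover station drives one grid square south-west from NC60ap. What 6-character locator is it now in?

Longitude subsquare a = 0; −1 → -1, wraps to 23 = x, carry into square.
Longitude square 6; −1 → 5.
Latitude subsquare p = 15; −1 → 14 = o.

NC50xo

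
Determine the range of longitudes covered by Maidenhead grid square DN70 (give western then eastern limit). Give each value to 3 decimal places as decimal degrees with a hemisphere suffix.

Field D=3, N=13: +3·20° lon, +13·10° lat → SW at lon -120°, lat 40°.
Square 7, 0: +7·2° lon, +0·1° lat → SW at lon -106°, lat 40°.
Cell spans 2° lon × 1° lat.
west 106.000° W, east 104.000° W.

106.000° W, 104.000° W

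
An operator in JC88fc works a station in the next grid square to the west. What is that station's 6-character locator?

Longitude subsquare f = 5; −1 → 4 = e.
The latitude characters are unchanged.

JC88ec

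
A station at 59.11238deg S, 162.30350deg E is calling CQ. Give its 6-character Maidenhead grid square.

RD10dv

Shift to the Maidenhead origin (180°W, 90°S): lon 342.3035, lat 30.8876.
Field: 342.3035/20 → 17 → R, 30.8876/10 → 3 → D; chars RD.
Square: 2.3035/2 → 1, 0.8876/1 → 0; chars 10.
Subsquare: 0.3035/0.0833333 → 3 → d, 0.8876/0.0416667 → 21 → v; chars dv.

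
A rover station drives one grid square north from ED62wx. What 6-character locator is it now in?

ED63wa

Latitude subsquare x = 23; +1 → 24, wraps to 0 = a, carry into square.
Latitude square 2; +1 → 3.
The longitude characters are unchanged.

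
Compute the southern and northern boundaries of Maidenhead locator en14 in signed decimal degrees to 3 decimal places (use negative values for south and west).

44.000, 45.000

Field E=4, N=13: +4·20° lon, +13·10° lat → SW at lon -100°, lat 40°.
Square 1, 4: +1·2° lon, +4·1° lat → SW at lon -98°, lat 44°.
Cell spans 2° lon × 1° lat.
south 44.000, north 45.000.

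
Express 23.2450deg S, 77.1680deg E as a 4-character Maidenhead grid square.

MG86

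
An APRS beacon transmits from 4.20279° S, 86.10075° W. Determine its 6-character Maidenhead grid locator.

Offset from 180°W / 90°S: lon 93.8992°, lat 85.7972°.
Field: 93.8992/20 → 4 → E, 85.7972/10 → 8 → I; chars EI.
Square: 13.8992/2 → 6, 5.7972/1 → 5; chars 65.
Subsquare: 1.8992/0.0833333 → 22 → w, 0.7972/0.0416667 → 19 → t; chars wt.

EI65wt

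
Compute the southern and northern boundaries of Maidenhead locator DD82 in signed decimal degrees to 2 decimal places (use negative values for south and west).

-58.00, -57.00

Field D=3, D=3: +3·20° lon, +3·10° lat → SW at lon -120°, lat -60°.
Square 8, 2: +8·2° lon, +2·1° lat → SW at lon -104°, lat -58°.
Cell spans 2° lon × 1° lat.
south -58.00, north -57.00.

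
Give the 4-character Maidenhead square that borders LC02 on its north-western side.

KC93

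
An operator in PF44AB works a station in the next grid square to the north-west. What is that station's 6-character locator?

Longitude subsquare a = 0; −1 → -1, wraps to 23 = x, carry into square.
Longitude square 4; −1 → 3.
Latitude subsquare b = 1; +1 → 2 = c.

PF34xc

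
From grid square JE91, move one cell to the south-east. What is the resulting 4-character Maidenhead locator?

KE00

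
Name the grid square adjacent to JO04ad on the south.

JO04ac

Latitude subsquare d = 3; −1 → 2 = c.
The longitude characters are unchanged.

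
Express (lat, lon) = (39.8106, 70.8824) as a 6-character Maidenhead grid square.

MM59kt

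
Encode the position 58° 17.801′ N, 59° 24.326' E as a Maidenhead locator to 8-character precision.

Offset from 180°W / 90°S: lon 239.40543°, lat 148.29668°.
Field: lon ⌊239.40543/20⌋ = 11 → L; lat ⌊148.29668/10⌋ = 14 → O.
Square: lon ⌊19.40543/2⌋ = 9; lat ⌊8.29668/1⌋ = 8.
Subsquare: lon ⌊1.40543/0.0833333⌋ = 16 → q; lat ⌊0.29668/0.0416667⌋ = 7 → h.
Extended square: lon ⌊0.07210/0.00833333⌋ = 8; lat ⌊0.00502/0.00416667⌋ = 1.

LO98qh81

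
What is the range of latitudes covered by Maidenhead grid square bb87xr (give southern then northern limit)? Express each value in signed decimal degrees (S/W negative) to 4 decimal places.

-72.2917, -72.2500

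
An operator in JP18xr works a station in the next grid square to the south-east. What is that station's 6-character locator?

Longitude subsquare x = 23; +1 → 24, wraps to 0 = a, carry into square.
Longitude square 1; +1 → 2.
Latitude subsquare r = 17; −1 → 16 = q.

JP28aq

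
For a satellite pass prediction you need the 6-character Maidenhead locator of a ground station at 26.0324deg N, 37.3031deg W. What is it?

HL16ia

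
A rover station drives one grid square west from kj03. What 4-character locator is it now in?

Longitude square 0; −1 → -1, wraps to 9, carry into field.
Longitude field K = 10; −1 → 9 = J.
The latitude characters are unchanged.

JJ93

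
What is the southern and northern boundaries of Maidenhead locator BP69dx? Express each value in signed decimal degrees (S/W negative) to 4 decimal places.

Field B=1, P=15: +1·20° lon, +15·10° lat → SW at lon -160°, lat 60°.
Square 6, 9: +6·2° lon, +9·1° lat → SW at lon -148°, lat 69°.
Subsquare d=3, x=23: +3·0.0833333° lon, +23·0.0416667° lat → SW at lon -147.75°, lat 69.9583°.
Cell spans 0.0833333° lon × 0.0416667° lat.
south 69.9583, north 70.0000.

69.9583, 70.0000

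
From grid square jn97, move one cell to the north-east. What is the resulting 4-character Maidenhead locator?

Longitude square 9; +1 → 10, wraps to 0, carry into field.
Longitude field J = 9; +1 → 10 = K.
Latitude square 7; +1 → 8.

KN08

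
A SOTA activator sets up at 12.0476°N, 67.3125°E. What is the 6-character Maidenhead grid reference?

MK32pb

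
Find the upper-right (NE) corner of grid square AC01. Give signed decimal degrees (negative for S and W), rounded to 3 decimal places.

Field A=0, C=2: +0·20° lon, +2·10° lat → SW at lon -180°, lat -70°.
Square 0, 1: +0·2° lon, +1·1° lat → SW at lon -180°, lat -69°.
Cell spans 2° lon × 1° lat. NE corner is SW corner plus one full cell.
latitude -68.000, longitude -178.000.

-68.000, -178.000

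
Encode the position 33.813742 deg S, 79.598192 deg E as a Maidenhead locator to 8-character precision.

Offset from 180°W / 90°S: lon 259.59819°, lat 56.18626°.
Field (20°×10°, letters A–R): 259.59819/20 → 12 → M, 56.18626/10 → 5 → F; chars MF.
Square (2°×1°, digits 0–9): 19.59819/2 → 9, 6.18626/1 → 6; chars 96.
Subsquare (5′×2.5′, letters a–x): 1.59819/0.0833333 → 19 → t, 0.18626/0.0416667 → 4 → e; chars te.
Extended square (30″×15″, digits 0–9): 0.01486/0.00833333 → 1, 0.01959/0.00416667 → 4; chars 14.

MF96te14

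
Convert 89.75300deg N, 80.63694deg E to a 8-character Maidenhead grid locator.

Offset from 180°W / 90°S: lon 260.63694°, lat 179.75300°.
Field: 260.63694/20 → 13 → N, 179.75300/10 → 17 → R; chars NR.
Square: 0.63694/2 → 0, 9.75300/1 → 9; chars 09.
Subsquare: 0.63694/0.0833333 → 7 → h, 0.75300/0.0416667 → 18 → s; chars hs.
Extended square: 0.05361/0.00833333 → 6, 0.00300/0.00416667 → 0; chars 60.

NR09hs60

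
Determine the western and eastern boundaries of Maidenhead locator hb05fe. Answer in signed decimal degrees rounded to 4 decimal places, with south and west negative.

-39.5833, -39.5000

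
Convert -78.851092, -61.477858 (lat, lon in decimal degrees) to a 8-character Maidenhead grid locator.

Shift to the Maidenhead origin (180°W, 90°S): lon 118.52214, lat 11.14891.
Field (20°×10°, letters A–R): 118.52214/20 → 5 → F, 11.14891/10 → 1 → B; chars FB.
Square (2°×1°, digits 0–9): 18.52214/2 → 9, 1.14891/1 → 1; chars 91.
Subsquare (5′×2.5′, letters a–x): 0.52214/0.0833333 → 6 → g, 0.14891/0.0416667 → 3 → d; chars gd.
Extended square (30″×15″, digits 0–9): 0.02214/0.00833333 → 2, 0.02391/0.00416667 → 5; chars 25.

FB91gd25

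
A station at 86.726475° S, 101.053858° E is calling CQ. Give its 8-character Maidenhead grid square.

OA03mg65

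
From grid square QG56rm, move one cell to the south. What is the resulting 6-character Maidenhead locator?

QG56rl

Latitude subsquare m = 12; −1 → 11 = l.
The longitude characters are unchanged.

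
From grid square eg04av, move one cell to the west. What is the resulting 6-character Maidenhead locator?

DG94xv

Longitude subsquare a = 0; −1 → -1, wraps to 23 = x, carry into square.
Longitude square 0; −1 → -1, wraps to 9, carry into field.
Longitude field E = 4; −1 → 3 = D.
The latitude characters are unchanged.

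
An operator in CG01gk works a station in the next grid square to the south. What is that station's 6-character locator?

Latitude subsquare k = 10; −1 → 9 = j.
The longitude characters are unchanged.

CG01gj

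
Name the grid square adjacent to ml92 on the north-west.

Longitude square 9; −1 → 8.
Latitude square 2; +1 → 3.

ML83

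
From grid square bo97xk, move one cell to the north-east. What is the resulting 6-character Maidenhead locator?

CO07al

Longitude subsquare x = 23; +1 → 24, wraps to 0 = a, carry into square.
Longitude square 9; +1 → 10, wraps to 0, carry into field.
Longitude field B = 1; +1 → 2 = C.
Latitude subsquare k = 10; +1 → 11 = l.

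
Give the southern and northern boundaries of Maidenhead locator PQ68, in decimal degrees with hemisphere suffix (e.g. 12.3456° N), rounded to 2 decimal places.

Field P=15, Q=16: +15·20° lon, +16·10° lat → SW at lon 120°, lat 70°.
Square 6, 8: +6·2° lon, +8·1° lat → SW at lon 132°, lat 78°.
Cell spans 2° lon × 1° lat.
south 78.00° N, north 79.00° N.

78.00° N, 79.00° N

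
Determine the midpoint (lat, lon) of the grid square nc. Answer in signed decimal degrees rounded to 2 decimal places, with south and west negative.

-65.00, 90.00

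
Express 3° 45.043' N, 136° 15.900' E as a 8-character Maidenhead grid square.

Add 180° to longitude and 90° to latitude: 316.26500, 93.75072.
Field: 316.26500/20 → 15 → P, 93.75072/10 → 9 → J; chars PJ.
Square: 16.26500/2 → 8, 3.75072/1 → 3; chars 83.
Subsquare: 0.26500/0.0833333 → 3 → d, 0.75072/0.0416667 → 18 → s; chars ds.
Extended square: 0.01500/0.00833333 → 1, 0.00072/0.00416667 → 0; chars 10.

PJ83ds10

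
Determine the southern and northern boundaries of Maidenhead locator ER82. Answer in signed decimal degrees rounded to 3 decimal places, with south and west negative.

82.000, 83.000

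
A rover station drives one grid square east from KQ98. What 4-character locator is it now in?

LQ08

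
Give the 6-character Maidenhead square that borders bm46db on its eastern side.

BM46eb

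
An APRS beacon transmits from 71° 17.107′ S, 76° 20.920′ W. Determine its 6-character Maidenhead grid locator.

FB18tr

Offset from 180°W / 90°S: lon 103.6513°, lat 18.7149°.
Field: lon ⌊103.6513/20⌋ = 5 → F; lat ⌊18.7149/10⌋ = 1 → B.
Square: lon ⌊3.6513/2⌋ = 1; lat ⌊8.7149/1⌋ = 8.
Subsquare: lon ⌊1.6513/0.0833333⌋ = 19 → t; lat ⌊0.7149/0.0416667⌋ = 17 → r.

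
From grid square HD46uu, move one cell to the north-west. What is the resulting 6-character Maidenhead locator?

Longitude subsquare u = 20; −1 → 19 = t.
Latitude subsquare u = 20; +1 → 21 = v.

HD46tv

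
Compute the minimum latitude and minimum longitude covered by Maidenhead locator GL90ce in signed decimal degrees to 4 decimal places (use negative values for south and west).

Field G=6, L=11: +6·20° lon, +11·10° lat → SW at lon -60°, lat 20°.
Square 9, 0: +9·2° lon, +0·1° lat → SW at lon -42°, lat 20°.
Subsquare c=2, e=4: +2·0.0833333° lon, +4·0.0416667° lat → SW at lon -41.8333°, lat 20.1667°.
latitude 20.1667, longitude -41.8333.

20.1667, -41.8333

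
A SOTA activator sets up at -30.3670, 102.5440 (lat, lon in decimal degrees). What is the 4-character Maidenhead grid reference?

OF19

Offset from 180°W / 90°S: lon 282.54°, lat 59.63°.
Field (20°×10°, letters A–R): 282.54/20 → 14 → O, 59.63/10 → 5 → F; chars OF.
Square (2°×1°, digits 0–9): 2.54/2 → 1, 9.63/1 → 9; chars 19.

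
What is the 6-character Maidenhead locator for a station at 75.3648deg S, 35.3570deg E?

Shift to the Maidenhead origin (180°W, 90°S): lon 215.3570, lat 14.6352.
Field (20°×10°, letters A–R): 215.3570/20 → 10 → K, 14.6352/10 → 1 → B; chars KB.
Square (2°×1°, digits 0–9): 15.3570/2 → 7, 4.6352/1 → 4; chars 74.
Subsquare (5′×2.5′, letters a–x): 1.3570/0.0833333 → 16 → q, 0.6352/0.0416667 → 15 → p; chars qp.

KB74qp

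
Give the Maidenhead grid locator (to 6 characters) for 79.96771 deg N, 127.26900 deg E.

PQ39px

Offset from 180°W / 90°S: lon 307.2690°, lat 169.9677°.
Field: 307.2690/20 → 15 → P, 169.9677/10 → 16 → Q; chars PQ.
Square: 7.2690/2 → 3, 9.9677/1 → 9; chars 39.
Subsquare: 1.2690/0.0833333 → 15 → p, 0.9677/0.0416667 → 23 → x; chars px.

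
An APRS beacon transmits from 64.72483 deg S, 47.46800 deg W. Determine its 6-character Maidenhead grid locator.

Shift to the Maidenhead origin (180°W, 90°S): lon 132.5320, lat 25.2752.
Field (20°×10°, letters A–R): lon ⌊132.5320/20⌋ = 6 → G; lat ⌊25.2752/10⌋ = 2 → C.
Square (2°×1°, digits 0–9): lon ⌊12.5320/2⌋ = 6; lat ⌊5.2752/1⌋ = 5.
Subsquare (5′×2.5′, letters a–x): lon ⌊0.5320/0.0833333⌋ = 6 → g; lat ⌊0.2752/0.0416667⌋ = 6 → g.

GC65gg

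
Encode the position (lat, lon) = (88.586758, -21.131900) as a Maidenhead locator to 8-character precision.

Offset from 180°W / 90°S: lon 158.86810°, lat 178.58676°.
Field: lon ⌊158.86810/20⌋ = 7 → H; lat ⌊178.58676/10⌋ = 17 → R.
Square: lon ⌊18.86810/2⌋ = 9; lat ⌊8.58676/1⌋ = 8.
Subsquare: lon ⌊0.86810/0.0833333⌋ = 10 → k; lat ⌊0.58676/0.0416667⌋ = 14 → o.
Extended square: lon ⌊0.03477/0.00833333⌋ = 4; lat ⌊0.00342/0.00416667⌋ = 0.

HR98ko40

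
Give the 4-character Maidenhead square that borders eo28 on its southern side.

EO27

Latitude square 8; −1 → 7.
The longitude characters are unchanged.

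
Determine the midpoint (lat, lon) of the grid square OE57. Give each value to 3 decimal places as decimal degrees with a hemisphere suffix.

42.500° S, 111.000° E

Field O=14, E=4: +14·20° lon, +4·10° lat → SW at lon 100°, lat -50°.
Square 5, 7: +5·2° lon, +7·1° lat → SW at lon 110°, lat -43°.
Cell spans 2° lon × 1° lat. Centre is SW corner plus half of each.
latitude 42.500° S, longitude 111.000° E.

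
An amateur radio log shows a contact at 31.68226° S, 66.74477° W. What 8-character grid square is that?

FF68ph06

Add 180° to longitude and 90° to latitude: 113.25523, 58.31774.
Field: lon ⌊113.25523/20⌋ = 5 → F; lat ⌊58.31774/10⌋ = 5 → F.
Square: lon ⌊13.25523/2⌋ = 6; lat ⌊8.31774/1⌋ = 8.
Subsquare: lon ⌊1.25523/0.0833333⌋ = 15 → p; lat ⌊0.31774/0.0416667⌋ = 7 → h.
Extended square: lon ⌊0.00523/0.00833333⌋ = 0; lat ⌊0.02607/0.00416667⌋ = 6.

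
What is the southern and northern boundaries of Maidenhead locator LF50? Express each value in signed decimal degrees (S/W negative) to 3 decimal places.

Field L=11, F=5: +11·20° lon, +5·10° lat → SW at lon 40°, lat -40°.
Square 5, 0: +5·2° lon, +0·1° lat → SW at lon 50°, lat -40°.
Cell spans 2° lon × 1° lat.
south -40.000, north -39.000.

-40.000, -39.000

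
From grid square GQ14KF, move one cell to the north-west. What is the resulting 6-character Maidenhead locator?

Longitude subsquare k = 10; −1 → 9 = j.
Latitude subsquare f = 5; +1 → 6 = g.

GQ14jg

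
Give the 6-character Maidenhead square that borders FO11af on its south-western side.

Longitude subsquare a = 0; −1 → -1, wraps to 23 = x, carry into square.
Longitude square 1; −1 → 0.
Latitude subsquare f = 5; −1 → 4 = e.

FO01xe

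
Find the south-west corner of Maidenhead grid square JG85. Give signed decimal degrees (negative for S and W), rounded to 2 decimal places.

-25.00, 16.00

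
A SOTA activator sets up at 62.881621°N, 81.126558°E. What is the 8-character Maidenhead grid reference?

NP02nv51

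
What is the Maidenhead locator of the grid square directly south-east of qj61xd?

QJ71ac

Longitude subsquare x = 23; +1 → 24, wraps to 0 = a, carry into square.
Longitude square 6; +1 → 7.
Latitude subsquare d = 3; −1 → 2 = c.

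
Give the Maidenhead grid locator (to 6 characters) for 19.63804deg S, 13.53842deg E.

Shift to the Maidenhead origin (180°W, 90°S): lon 193.5384, lat 70.3620.
Field: 193.5384/20 → 9 → J, 70.3620/10 → 7 → H; chars JH.
Square: 13.5384/2 → 6, 0.3620/1 → 0; chars 60.
Subsquare: 1.5384/0.0833333 → 18 → s, 0.3620/0.0416667 → 8 → i; chars si.

JH60si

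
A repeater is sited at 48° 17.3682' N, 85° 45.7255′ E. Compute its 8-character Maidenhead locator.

NN28vg19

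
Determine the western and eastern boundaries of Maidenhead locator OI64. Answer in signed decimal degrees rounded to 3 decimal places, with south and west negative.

Field O=14, I=8: +14·20° lon, +8·10° lat → SW at lon 100°, lat -10°.
Square 6, 4: +6·2° lon, +4·1° lat → SW at lon 112°, lat -6°.
Cell spans 2° lon × 1° lat.
west 112.000, east 114.000.

112.000, 114.000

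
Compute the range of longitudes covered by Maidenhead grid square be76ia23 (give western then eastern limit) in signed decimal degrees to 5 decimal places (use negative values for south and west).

-145.31667, -145.30833

Field B=1, E=4: +1·20° lon, +4·10° lat → SW at lon -160°, lat -50°.
Square 7, 6: +7·2° lon, +6·1° lat → SW at lon -146°, lat -44°.
Subsquare i=8, a=0: +8·0.0833333° lon, +0·0.0416667° lat → SW at lon -145.333°, lat -44°.
Extended square 2, 3: +2·0.00833333° lon, +3·0.00416667° lat → SW at lon -145.317°, lat -43.9875°.
Cell spans 0.00833333° lon × 0.00416667° lat.
west -145.31667, east -145.30833.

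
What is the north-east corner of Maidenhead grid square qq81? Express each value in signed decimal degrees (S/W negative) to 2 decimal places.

72.00, 158.00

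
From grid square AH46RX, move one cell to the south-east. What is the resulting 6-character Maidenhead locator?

Longitude subsquare r = 17; +1 → 18 = s.
Latitude subsquare x = 23; −1 → 22 = w.

AH46sw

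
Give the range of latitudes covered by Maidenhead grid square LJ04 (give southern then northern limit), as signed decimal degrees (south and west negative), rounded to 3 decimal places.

Field L=11, J=9: +11·20° lon, +9·10° lat → SW at lon 40°, lat 0°.
Square 0, 4: +0·2° lon, +4·1° lat → SW at lon 40°, lat 4°.
Cell spans 2° lon × 1° lat.
south 4.000, north 5.000.

4.000, 5.000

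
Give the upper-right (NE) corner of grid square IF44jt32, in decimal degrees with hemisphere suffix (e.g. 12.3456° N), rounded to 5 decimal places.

35.19583° S, 11.21667° W

Field I=8, F=5: +8·20° lon, +5·10° lat → SW at lon -20°, lat -40°.
Square 4, 4: +4·2° lon, +4·1° lat → SW at lon -12°, lat -36°.
Subsquare j=9, t=19: +9·0.0833333° lon, +19·0.0416667° lat → SW at lon -11.25°, lat -35.2083°.
Extended square 3, 2: +3·0.00833333° lon, +2·0.00416667° lat → SW at lon -11.225°, lat -35.2°.
Cell spans 0.00833333° lon × 0.00416667° lat. NE corner is SW corner plus one full cell.
latitude 35.19583° S, longitude 11.21667° W.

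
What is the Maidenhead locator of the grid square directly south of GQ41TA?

GQ40tx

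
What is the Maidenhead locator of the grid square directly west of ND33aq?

Longitude subsquare a = 0; −1 → -1, wraps to 23 = x, carry into square.
Longitude square 3; −1 → 2.
The latitude characters are unchanged.

ND23xq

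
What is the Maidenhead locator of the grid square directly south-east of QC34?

QC43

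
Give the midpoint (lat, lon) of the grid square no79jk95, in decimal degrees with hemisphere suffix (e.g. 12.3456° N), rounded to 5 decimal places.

Field N=13, O=14: +13·20° lon, +14·10° lat → SW at lon 80°, lat 50°.
Square 7, 9: +7·2° lon, +9·1° lat → SW at lon 94°, lat 59°.
Subsquare j=9, k=10: +9·0.0833333° lon, +10·0.0416667° lat → SW at lon 94.75°, lat 59.4167°.
Extended square 9, 5: +9·0.00833333° lon, +5·0.00416667° lat → SW at lon 94.825°, lat 59.4375°.
Cell spans 0.00833333° lon × 0.00416667° lat. Centre is SW corner plus half of each.
latitude 59.43958° N, longitude 94.82917° E.

59.43958° N, 94.82917° E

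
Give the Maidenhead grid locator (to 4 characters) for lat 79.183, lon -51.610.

GQ49

Offset from 180°W / 90°S: lon 128.39°, lat 169.18°.
Field: lon ⌊128.39/20⌋ = 6 → G; lat ⌊169.18/10⌋ = 16 → Q.
Square: lon ⌊8.39/2⌋ = 4; lat ⌊9.18/1⌋ = 9.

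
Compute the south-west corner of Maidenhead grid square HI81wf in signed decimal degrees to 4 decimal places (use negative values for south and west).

Field H=7, I=8: +7·20° lon, +8·10° lat → SW at lon -40°, lat -10°.
Square 8, 1: +8·2° lon, +1·1° lat → SW at lon -24°, lat -9°.
Subsquare w=22, f=5: +22·0.0833333° lon, +5·0.0416667° lat → SW at lon -22.1667°, lat -8.79167°.
latitude -8.7917, longitude -22.1667.

-8.7917, -22.1667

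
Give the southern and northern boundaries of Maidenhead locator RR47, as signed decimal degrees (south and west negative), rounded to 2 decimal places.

87.00, 88.00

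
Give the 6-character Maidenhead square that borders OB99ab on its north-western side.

OB89xc

Longitude subsquare a = 0; −1 → -1, wraps to 23 = x, carry into square.
Longitude square 9; −1 → 8.
Latitude subsquare b = 1; +1 → 2 = c.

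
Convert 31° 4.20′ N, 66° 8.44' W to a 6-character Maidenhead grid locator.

Shift to the Maidenhead origin (180°W, 90°S): lon 113.8593, lat 121.0700.
Field: lon ⌊113.8593/20⌋ = 5 → F; lat ⌊121.0700/10⌋ = 12 → M.
Square: lon ⌊13.8593/2⌋ = 6; lat ⌊1.0700/1⌋ = 1.
Subsquare: lon ⌊1.8593/0.0833333⌋ = 22 → w; lat ⌊0.0700/0.0416667⌋ = 1 → b.

FM61wb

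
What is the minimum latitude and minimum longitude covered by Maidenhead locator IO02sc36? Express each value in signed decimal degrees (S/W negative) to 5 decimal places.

52.10833, -18.47500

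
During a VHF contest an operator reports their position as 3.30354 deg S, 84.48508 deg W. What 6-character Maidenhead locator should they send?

EI76sq

Add 180° to longitude and 90° to latitude: 95.5149, 86.6965.
Field: 95.5149/20 → 4 → E, 86.6965/10 → 8 → I; chars EI.
Square: 15.5149/2 → 7, 6.6965/1 → 6; chars 76.
Subsquare: 1.5149/0.0833333 → 18 → s, 0.6965/0.0416667 → 16 → q; chars sq.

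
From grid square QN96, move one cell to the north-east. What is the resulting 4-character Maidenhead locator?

Longitude square 9; +1 → 10, wraps to 0, carry into field.
Longitude field Q = 16; +1 → 17 = R.
Latitude square 6; +1 → 7.

RN07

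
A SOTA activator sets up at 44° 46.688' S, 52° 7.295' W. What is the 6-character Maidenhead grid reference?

Shift to the Maidenhead origin (180°W, 90°S): lon 127.8784, lat 45.2219.
Field: 127.8784/20 → 6 → G, 45.2219/10 → 4 → E; chars GE.
Square: 7.8784/2 → 3, 5.2219/1 → 5; chars 35.
Subsquare: 1.8784/0.0833333 → 22 → w, 0.2219/0.0416667 → 5 → f; chars wf.

GE35wf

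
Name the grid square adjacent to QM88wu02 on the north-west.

QM88vu93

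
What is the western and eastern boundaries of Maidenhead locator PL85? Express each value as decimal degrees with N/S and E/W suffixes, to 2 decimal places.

136.00° E, 138.00° E

Field P=15, L=11: +15·20° lon, +11·10° lat → SW at lon 120°, lat 20°.
Square 8, 5: +8·2° lon, +5·1° lat → SW at lon 136°, lat 25°.
Cell spans 2° lon × 1° lat.
west 136.00° E, east 138.00° E.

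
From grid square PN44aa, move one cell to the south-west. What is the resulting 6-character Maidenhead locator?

PN33xx

Longitude subsquare a = 0; −1 → -1, wraps to 23 = x, carry into square.
Longitude square 4; −1 → 3.
Latitude subsquare a = 0; −1 → -1, wraps to 23 = x, carry into square.
Latitude square 4; −1 → 3.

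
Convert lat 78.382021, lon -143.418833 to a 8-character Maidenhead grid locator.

BQ88gj91

Add 180° to longitude and 90° to latitude: 36.58117, 168.38202.
Field: 36.58117/20 → 1 → B, 168.38202/10 → 16 → Q; chars BQ.
Square: 16.58117/2 → 8, 8.38202/1 → 8; chars 88.
Subsquare: 0.58117/0.0833333 → 6 → g, 0.38202/0.0416667 → 9 → j; chars gj.
Extended square: 0.08117/0.00833333 → 9, 0.00702/0.00416667 → 1; chars 91.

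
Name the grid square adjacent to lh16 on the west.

LH06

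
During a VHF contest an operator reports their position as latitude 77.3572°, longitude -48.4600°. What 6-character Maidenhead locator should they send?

Add 180° to longitude and 90° to latitude: 131.5400, 167.3572.
Field: 131.5400/20 → 6 → G, 167.3572/10 → 16 → Q; chars GQ.
Square: 11.5400/2 → 5, 7.3572/1 → 7; chars 57.
Subsquare: 1.5400/0.0833333 → 18 → s, 0.3572/0.0416667 → 8 → i; chars si.

GQ57si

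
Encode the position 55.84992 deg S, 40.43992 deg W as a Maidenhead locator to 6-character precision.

GD94sd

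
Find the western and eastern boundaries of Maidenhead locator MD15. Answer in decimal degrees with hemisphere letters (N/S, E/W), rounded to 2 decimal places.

Field M=12, D=3: +12·20° lon, +3·10° lat → SW at lon 60°, lat -60°.
Square 1, 5: +1·2° lon, +5·1° lat → SW at lon 62°, lat -55°.
Cell spans 2° lon × 1° lat.
west 62.00° E, east 64.00° E.

62.00° E, 64.00° E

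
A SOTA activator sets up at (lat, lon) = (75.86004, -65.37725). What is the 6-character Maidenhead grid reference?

Shift to the Maidenhead origin (180°W, 90°S): lon 114.6227, lat 165.8600.
Field (20°×10°, letters A–R): 114.6227/20 → 5 → F, 165.8600/10 → 16 → Q; chars FQ.
Square (2°×1°, digits 0–9): 14.6227/2 → 7, 5.8600/1 → 5; chars 75.
Subsquare (5′×2.5′, letters a–x): 0.6227/0.0833333 → 7 → h, 0.8600/0.0416667 → 20 → u; chars hu.

FQ75hu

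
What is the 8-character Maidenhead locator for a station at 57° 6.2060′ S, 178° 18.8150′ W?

AD02uv25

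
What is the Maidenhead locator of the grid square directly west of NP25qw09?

Longitude extended square 0; −1 → -1, wraps to 9, carry into subsquare.
Longitude subsquare q = 16; −1 → 15 = p.
The latitude characters are unchanged.

NP25pw99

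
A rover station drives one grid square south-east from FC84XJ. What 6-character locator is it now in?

FC94ai

Longitude subsquare x = 23; +1 → 24, wraps to 0 = a, carry into square.
Longitude square 8; +1 → 9.
Latitude subsquare j = 9; −1 → 8 = i.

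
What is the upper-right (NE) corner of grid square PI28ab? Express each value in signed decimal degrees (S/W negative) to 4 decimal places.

Field P=15, I=8: +15·20° lon, +8·10° lat → SW at lon 120°, lat -10°.
Square 2, 8: +2·2° lon, +8·1° lat → SW at lon 124°, lat -2°.
Subsquare a=0, b=1: +0·0.0833333° lon, +1·0.0416667° lat → SW at lon 124°, lat -1.95833°.
Cell spans 0.0833333° lon × 0.0416667° lat. NE corner is SW corner plus one full cell.
latitude -1.9167, longitude 124.0833.

-1.9167, 124.0833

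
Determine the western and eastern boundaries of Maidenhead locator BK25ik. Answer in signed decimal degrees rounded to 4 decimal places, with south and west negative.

-155.3333, -155.2500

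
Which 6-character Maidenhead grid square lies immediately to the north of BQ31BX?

BQ32ba

Latitude subsquare x = 23; +1 → 24, wraps to 0 = a, carry into square.
Latitude square 1; +1 → 2.
The longitude characters are unchanged.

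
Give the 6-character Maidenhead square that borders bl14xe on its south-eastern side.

Longitude subsquare x = 23; +1 → 24, wraps to 0 = a, carry into square.
Longitude square 1; +1 → 2.
Latitude subsquare e = 4; −1 → 3 = d.

BL24ad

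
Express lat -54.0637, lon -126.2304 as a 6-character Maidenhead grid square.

Add 180° to longitude and 90° to latitude: 53.7696, 35.9363.
Field: lon ⌊53.7696/20⌋ = 2 → C; lat ⌊35.9363/10⌋ = 3 → D.
Square: lon ⌊13.7696/2⌋ = 6; lat ⌊5.9363/1⌋ = 5.
Subsquare: lon ⌊1.7696/0.0833333⌋ = 21 → v; lat ⌊0.9363/0.0416667⌋ = 22 → w.

CD65vw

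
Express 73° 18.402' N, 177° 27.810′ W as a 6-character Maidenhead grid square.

AQ13gh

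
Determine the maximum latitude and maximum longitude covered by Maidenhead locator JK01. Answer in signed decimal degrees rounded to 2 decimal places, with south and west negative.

Field J=9, K=10: +9·20° lon, +10·10° lat → SW at lon 0°, lat 10°.
Square 0, 1: +0·2° lon, +1·1° lat → SW at lon 0°, lat 11°.
Cell spans 2° lon × 1° lat. NE corner is SW corner plus one full cell.
latitude 12.00, longitude 2.00.

12.00, 2.00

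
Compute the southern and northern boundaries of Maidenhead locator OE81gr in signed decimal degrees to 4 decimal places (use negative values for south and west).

-48.2917, -48.2500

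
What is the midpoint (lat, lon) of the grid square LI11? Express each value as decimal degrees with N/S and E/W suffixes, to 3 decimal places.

8.500° S, 43.000° E

Field L=11, I=8: +11·20° lon, +8·10° lat → SW at lon 40°, lat -10°.
Square 1, 1: +1·2° lon, +1·1° lat → SW at lon 42°, lat -9°.
Cell spans 2° lon × 1° lat. Centre is SW corner plus half of each.
latitude 8.500° S, longitude 43.000° E.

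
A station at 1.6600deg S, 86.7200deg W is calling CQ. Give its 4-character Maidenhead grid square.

Shift to the Maidenhead origin (180°W, 90°S): lon 93.28, lat 88.34.
Field: lon ⌊93.28/20⌋ = 4 → E; lat ⌊88.34/10⌋ = 8 → I.
Square: lon ⌊13.28/2⌋ = 6; lat ⌊8.34/1⌋ = 8.

EI68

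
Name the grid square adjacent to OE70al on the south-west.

OE60xk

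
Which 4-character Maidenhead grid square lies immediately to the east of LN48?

LN58

Longitude square 4; +1 → 5.
The latitude characters are unchanged.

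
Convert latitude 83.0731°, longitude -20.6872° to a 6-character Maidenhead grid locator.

HR93pb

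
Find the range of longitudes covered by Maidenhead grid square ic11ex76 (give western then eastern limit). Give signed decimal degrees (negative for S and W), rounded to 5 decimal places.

-17.60833, -17.60000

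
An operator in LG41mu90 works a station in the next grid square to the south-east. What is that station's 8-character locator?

Longitude extended square 9; +1 → 10, wraps to 0, carry into subsquare.
Longitude subsquare m = 12; +1 → 13 = n.
Latitude extended square 0; −1 → -1, wraps to 9, carry into subsquare.
Latitude subsquare u = 20; −1 → 19 = t.

LG41nt09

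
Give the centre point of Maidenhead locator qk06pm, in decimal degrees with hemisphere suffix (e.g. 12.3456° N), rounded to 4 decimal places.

16.5208° N, 141.2917° E

Field Q=16, K=10: +16·20° lon, +10·10° lat → SW at lon 140°, lat 10°.
Square 0, 6: +0·2° lon, +6·1° lat → SW at lon 140°, lat 16°.
Subsquare p=15, m=12: +15·0.0833333° lon, +12·0.0416667° lat → SW at lon 141.25°, lat 16.5°.
Cell spans 0.0833333° lon × 0.0416667° lat. Centre is SW corner plus half of each.
latitude 16.5208° N, longitude 141.2917° E.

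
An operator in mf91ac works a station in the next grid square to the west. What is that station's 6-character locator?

MF81xc

Longitude subsquare a = 0; −1 → -1, wraps to 23 = x, carry into square.
Longitude square 9; −1 → 8.
The latitude characters are unchanged.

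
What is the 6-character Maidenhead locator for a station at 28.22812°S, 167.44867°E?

RG31rs

Shift to the Maidenhead origin (180°W, 90°S): lon 347.4487, lat 61.7719.
Field (20°×10°, letters A–R): lon ⌊347.4487/20⌋ = 17 → R; lat ⌊61.7719/10⌋ = 6 → G.
Square (2°×1°, digits 0–9): lon ⌊7.4487/2⌋ = 3; lat ⌊1.7719/1⌋ = 1.
Subsquare (5′×2.5′, letters a–x): lon ⌊1.4487/0.0833333⌋ = 17 → r; lat ⌊0.7719/0.0416667⌋ = 18 → s.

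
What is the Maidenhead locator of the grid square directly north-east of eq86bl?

EQ86cm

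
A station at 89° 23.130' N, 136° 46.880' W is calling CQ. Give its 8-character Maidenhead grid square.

CR19oj62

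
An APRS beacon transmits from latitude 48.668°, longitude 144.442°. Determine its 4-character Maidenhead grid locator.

Offset from 180°W / 90°S: lon 324.44°, lat 138.67°.
Field: 324.44/20 → 16 → Q, 138.67/10 → 13 → N; chars QN.
Square: 4.44/2 → 2, 8.67/1 → 8; chars 28.

QN28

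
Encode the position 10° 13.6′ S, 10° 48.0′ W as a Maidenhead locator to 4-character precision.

Add 180° to longitude and 90° to latitude: 169.20, 79.77.
Field: lon ⌊169.20/20⌋ = 8 → I; lat ⌊79.77/10⌋ = 7 → H.
Square: lon ⌊9.20/2⌋ = 4; lat ⌊9.77/1⌋ = 9.

IH49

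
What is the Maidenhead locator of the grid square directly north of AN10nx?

Latitude subsquare x = 23; +1 → 24, wraps to 0 = a, carry into square.
Latitude square 0; +1 → 1.
The longitude characters are unchanged.

AN11na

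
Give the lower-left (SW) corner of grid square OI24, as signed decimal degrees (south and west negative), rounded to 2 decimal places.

-6.00, 104.00

Field O=14, I=8: +14·20° lon, +8·10° lat → SW at lon 100°, lat -10°.
Square 2, 4: +2·2° lon, +4·1° lat → SW at lon 104°, lat -6°.
latitude -6.00, longitude 104.00.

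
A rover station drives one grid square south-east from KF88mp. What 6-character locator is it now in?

KF88no

Longitude subsquare m = 12; +1 → 13 = n.
Latitude subsquare p = 15; −1 → 14 = o.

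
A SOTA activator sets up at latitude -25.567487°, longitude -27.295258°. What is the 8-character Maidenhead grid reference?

HG64ik43

Offset from 180°W / 90°S: lon 152.70474°, lat 64.43251°.
Field: lon ⌊152.70474/20⌋ = 7 → H; lat ⌊64.43251/10⌋ = 6 → G.
Square: lon ⌊12.70474/2⌋ = 6; lat ⌊4.43251/1⌋ = 4.
Subsquare: lon ⌊0.70474/0.0833333⌋ = 8 → i; lat ⌊0.43251/0.0416667⌋ = 10 → k.
Extended square: lon ⌊0.03808/0.00833333⌋ = 4; lat ⌊0.01585/0.00416667⌋ = 3.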